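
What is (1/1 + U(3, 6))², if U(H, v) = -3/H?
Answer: 0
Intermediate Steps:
(1/1 + U(3, 6))² = (1/1 - 3/3)² = (1 - 3*⅓)² = (1 - 1)² = 0² = 0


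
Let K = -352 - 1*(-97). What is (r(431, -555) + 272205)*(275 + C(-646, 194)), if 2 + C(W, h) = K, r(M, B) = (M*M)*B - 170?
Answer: -1850855760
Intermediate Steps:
K = -255 (K = -352 + 97 = -255)
r(M, B) = -170 + B*M**2 (r(M, B) = M**2*B - 170 = B*M**2 - 170 = -170 + B*M**2)
C(W, h) = -257 (C(W, h) = -2 - 255 = -257)
(r(431, -555) + 272205)*(275 + C(-646, 194)) = ((-170 - 555*431**2) + 272205)*(275 - 257) = ((-170 - 555*185761) + 272205)*18 = ((-170 - 103097355) + 272205)*18 = (-103097525 + 272205)*18 = -102825320*18 = -1850855760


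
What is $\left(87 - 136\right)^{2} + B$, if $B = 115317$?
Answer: $117718$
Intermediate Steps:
$\left(87 - 136\right)^{2} + B = \left(87 - 136\right)^{2} + 115317 = \left(-49\right)^{2} + 115317 = 2401 + 115317 = 117718$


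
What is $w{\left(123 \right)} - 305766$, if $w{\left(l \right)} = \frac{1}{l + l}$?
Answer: $- \frac{75218435}{246} \approx -3.0577 \cdot 10^{5}$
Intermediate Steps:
$w{\left(l \right)} = \frac{1}{2 l}$
$w{\left(123 \right)} - 305766 = \frac{1}{2 \cdot 123} - 305766 = \frac{1}{2} \cdot \frac{1}{123} - 305766 = \frac{1}{246} - 305766 = - \frac{75218435}{246}$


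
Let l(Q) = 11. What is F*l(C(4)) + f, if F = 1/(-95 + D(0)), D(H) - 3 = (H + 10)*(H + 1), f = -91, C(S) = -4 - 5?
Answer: -7473/82 ≈ -91.134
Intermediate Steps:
C(S) = -9
D(H) = 3 + (1 + H)*(10 + H) (D(H) = 3 + (H + 10)*(H + 1) = 3 + (10 + H)*(1 + H) = 3 + (1 + H)*(10 + H))
F = -1/82 (F = 1/(-95 + (13 + 0**2 + 11*0)) = 1/(-95 + (13 + 0 + 0)) = 1/(-95 + 13) = 1/(-82) = -1/82 ≈ -0.012195)
F*l(C(4)) + f = -1/82*11 - 91 = -11/82 - 91 = -7473/82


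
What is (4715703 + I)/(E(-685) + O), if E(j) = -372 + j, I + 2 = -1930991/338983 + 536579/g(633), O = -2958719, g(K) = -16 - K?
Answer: -345756973336517/217050207442464 ≈ -1.5930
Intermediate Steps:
I = -183584372250/219999967 (I = -2 + (-1930991/338983 + 536579/(-16 - 1*633)) = -2 + (-1930991*1/338983 + 536579/(-16 - 633)) = -2 + (-1930991/338983 + 536579/(-649)) = -2 + (-1930991/338983 + 536579*(-1/649)) = -2 + (-1930991/338983 - 536579/649) = -2 - 183144372316/219999967 = -183584372250/219999967 ≈ -834.47)
(4715703 + I)/(E(-685) + O) = (4715703 - 183584372250/219999967)/((-372 - 685) - 2958719) = 1037270920009551/(219999967*(-1057 - 2958719)) = (1037270920009551/219999967)/(-2959776) = (1037270920009551/219999967)*(-1/2959776) = -345756973336517/217050207442464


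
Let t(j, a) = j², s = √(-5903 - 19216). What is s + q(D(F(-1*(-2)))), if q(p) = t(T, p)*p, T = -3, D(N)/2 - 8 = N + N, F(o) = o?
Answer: 216 + 3*I*√2791 ≈ 216.0 + 158.49*I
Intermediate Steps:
D(N) = 16 + 4*N (D(N) = 16 + 2*(N + N) = 16 + 2*(2*N) = 16 + 4*N)
s = 3*I*√2791 (s = √(-25119) = 3*I*√2791 ≈ 158.49*I)
q(p) = 9*p (q(p) = (-3)²*p = 9*p)
s + q(D(F(-1*(-2)))) = 3*I*√2791 + 9*(16 + 4*(-1*(-2))) = 3*I*√2791 + 9*(16 + 4*2) = 3*I*√2791 + 9*(16 + 8) = 3*I*√2791 + 9*24 = 3*I*√2791 + 216 = 216 + 3*I*√2791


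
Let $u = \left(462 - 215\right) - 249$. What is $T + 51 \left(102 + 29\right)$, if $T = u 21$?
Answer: $6639$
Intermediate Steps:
$u = -2$ ($u = 247 - 249 = -2$)
$T = -42$ ($T = \left(-2\right) 21 = -42$)
$T + 51 \left(102 + 29\right) = -42 + 51 \left(102 + 29\right) = -42 + 51 \cdot 131 = -42 + 6681 = 6639$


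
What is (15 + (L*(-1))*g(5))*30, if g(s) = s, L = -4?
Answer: 1050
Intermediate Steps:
(15 + (L*(-1))*g(5))*30 = (15 - 4*(-1)*5)*30 = (15 + 4*5)*30 = (15 + 20)*30 = 35*30 = 1050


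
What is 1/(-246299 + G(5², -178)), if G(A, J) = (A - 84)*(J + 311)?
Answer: -1/254146 ≈ -3.9347e-6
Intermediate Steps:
G(A, J) = (-84 + A)*(311 + J)
1/(-246299 + G(5², -178)) = 1/(-246299 + (-26124 - 84*(-178) + 311*5² + 5²*(-178))) = 1/(-246299 + (-26124 + 14952 + 311*25 + 25*(-178))) = 1/(-246299 + (-26124 + 14952 + 7775 - 4450)) = 1/(-246299 - 7847) = 1/(-254146) = -1/254146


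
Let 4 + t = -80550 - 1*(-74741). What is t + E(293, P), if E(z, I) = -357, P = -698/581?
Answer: -6170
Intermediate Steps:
P = -698/581 (P = -698*1/581 = -698/581 ≈ -1.2014)
t = -5813 (t = -4 + (-80550 - 1*(-74741)) = -4 + (-80550 + 74741) = -4 - 5809 = -5813)
t + E(293, P) = -5813 - 357 = -6170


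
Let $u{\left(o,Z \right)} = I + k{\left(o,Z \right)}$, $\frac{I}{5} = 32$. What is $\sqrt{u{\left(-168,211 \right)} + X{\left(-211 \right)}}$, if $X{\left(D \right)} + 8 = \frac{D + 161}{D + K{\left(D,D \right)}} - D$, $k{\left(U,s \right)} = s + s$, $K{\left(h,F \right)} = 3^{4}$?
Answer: $\frac{\sqrt{132730}}{13} \approx 28.025$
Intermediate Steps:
$I = 160$ ($I = 5 \cdot 32 = 160$)
$K{\left(h,F \right)} = 81$
$k{\left(U,s \right)} = 2 s$
$u{\left(o,Z \right)} = 160 + 2 Z$
$X{\left(D \right)} = -8 - D + \frac{161 + D}{81 + D}$ ($X{\left(D \right)} = -8 - \left(D - \frac{D + 161}{D + 81}\right) = -8 - \left(D - \frac{161 + D}{81 + D}\right) = -8 - D + \frac{161 + D}{81 + D}$)
$\sqrt{u{\left(-168,211 \right)} + X{\left(-211 \right)}} = \sqrt{\left(160 + 2 \cdot 211\right) + \frac{-487 - \left(-211\right)^{2} - -18568}{81 - 211}} = \sqrt{\left(160 + 422\right) + \frac{-487 - 44521 + 18568}{-130}} = \sqrt{582 - \frac{-487 - 44521 + 18568}{130}} = \sqrt{582 - - \frac{2644}{13}} = \sqrt{582 + \frac{2644}{13}} = \sqrt{\frac{10210}{13}} = \frac{\sqrt{132730}}{13}$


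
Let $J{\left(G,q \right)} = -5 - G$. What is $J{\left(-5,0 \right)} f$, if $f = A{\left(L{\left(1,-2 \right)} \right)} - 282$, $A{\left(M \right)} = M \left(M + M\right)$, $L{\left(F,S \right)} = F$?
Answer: $0$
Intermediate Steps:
$A{\left(M \right)} = 2 M^{2}$ ($A{\left(M \right)} = M 2 M = 2 M^{2}$)
$f = -280$ ($f = 2 \cdot 1^{2} - 282 = 2 \cdot 1 - 282 = 2 - 282 = -280$)
$J{\left(-5,0 \right)} f = \left(-5 - -5\right) \left(-280\right) = \left(-5 + 5\right) \left(-280\right) = 0 \left(-280\right) = 0$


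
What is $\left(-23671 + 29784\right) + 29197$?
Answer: $35310$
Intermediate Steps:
$\left(-23671 + 29784\right) + 29197 = 6113 + 29197 = 35310$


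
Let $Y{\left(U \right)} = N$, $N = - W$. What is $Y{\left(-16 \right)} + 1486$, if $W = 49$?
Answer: $1437$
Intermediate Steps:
$N = -49$ ($N = \left(-1\right) 49 = -49$)
$Y{\left(U \right)} = -49$
$Y{\left(-16 \right)} + 1486 = -49 + 1486 = 1437$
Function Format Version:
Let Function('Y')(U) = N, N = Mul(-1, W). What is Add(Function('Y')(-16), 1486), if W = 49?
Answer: 1437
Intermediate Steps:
N = -49 (N = Mul(-1, 49) = -49)
Function('Y')(U) = -49
Add(Function('Y')(-16), 1486) = Add(-49, 1486) = 1437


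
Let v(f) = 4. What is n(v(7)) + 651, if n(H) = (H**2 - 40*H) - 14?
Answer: 493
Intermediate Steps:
n(H) = -14 + H**2 - 40*H
n(v(7)) + 651 = (-14 + 4**2 - 40*4) + 651 = (-14 + 16 - 160) + 651 = -158 + 651 = 493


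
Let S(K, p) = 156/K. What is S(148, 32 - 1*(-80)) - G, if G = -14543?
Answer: 538130/37 ≈ 14544.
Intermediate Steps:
S(148, 32 - 1*(-80)) - G = 156/148 - 1*(-14543) = 156*(1/148) + 14543 = 39/37 + 14543 = 538130/37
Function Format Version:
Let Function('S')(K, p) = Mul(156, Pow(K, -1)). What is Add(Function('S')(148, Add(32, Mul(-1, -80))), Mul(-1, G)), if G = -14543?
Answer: Rational(538130, 37) ≈ 14544.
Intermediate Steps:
Add(Function('S')(148, Add(32, Mul(-1, -80))), Mul(-1, G)) = Add(Mul(156, Pow(148, -1)), Mul(-1, -14543)) = Add(Mul(156, Rational(1, 148)), 14543) = Add(Rational(39, 37), 14543) = Rational(538130, 37)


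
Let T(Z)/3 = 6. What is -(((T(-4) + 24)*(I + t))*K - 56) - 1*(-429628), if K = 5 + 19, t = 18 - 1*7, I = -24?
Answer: 442788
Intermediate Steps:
T(Z) = 18 (T(Z) = 3*6 = 18)
t = 11 (t = 18 - 7 = 11)
K = 24
-(((T(-4) + 24)*(I + t))*K - 56) - 1*(-429628) = -(((18 + 24)*(-24 + 11))*24 - 56) - 1*(-429628) = -((42*(-13))*24 - 56) + 429628 = -(-546*24 - 56) + 429628 = -(-13104 - 56) + 429628 = -1*(-13160) + 429628 = 13160 + 429628 = 442788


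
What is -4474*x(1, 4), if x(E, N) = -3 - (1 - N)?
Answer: 0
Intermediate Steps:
x(E, N) = -4 + N (x(E, N) = -3 + (-1 + N) = -4 + N)
-4474*x(1, 4) = -4474*(-4 + 4) = -4474*0 = 0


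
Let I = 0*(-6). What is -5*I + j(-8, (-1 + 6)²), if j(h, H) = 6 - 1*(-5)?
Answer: 11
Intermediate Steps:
j(h, H) = 11 (j(h, H) = 6 + 5 = 11)
I = 0
-5*I + j(-8, (-1 + 6)²) = -5*0 + 11 = 0 + 11 = 11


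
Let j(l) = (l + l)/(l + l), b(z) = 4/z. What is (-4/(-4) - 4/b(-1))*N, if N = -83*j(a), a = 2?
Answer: -166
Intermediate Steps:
j(l) = 1 (j(l) = (2*l)/((2*l)) = (2*l)*(1/(2*l)) = 1)
N = -83 (N = -83*1 = -83)
(-4/(-4) - 4/b(-1))*N = (-4/(-4) - 4/(4/(-1)))*(-83) = (-4*(-¼) - 4/(4*(-1)))*(-83) = (1 - 4/(-4))*(-83) = (1 - 4*(-¼))*(-83) = (1 + 1)*(-83) = 2*(-83) = -166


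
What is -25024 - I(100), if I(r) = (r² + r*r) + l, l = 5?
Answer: -45029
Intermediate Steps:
I(r) = 5 + 2*r² (I(r) = (r² + r*r) + 5 = (r² + r²) + 5 = 2*r² + 5 = 5 + 2*r²)
-25024 - I(100) = -25024 - (5 + 2*100²) = -25024 - (5 + 2*10000) = -25024 - (5 + 20000) = -25024 - 1*20005 = -25024 - 20005 = -45029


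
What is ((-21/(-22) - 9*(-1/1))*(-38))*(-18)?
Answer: 74898/11 ≈ 6808.9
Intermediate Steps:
((-21/(-22) - 9*(-1/1))*(-38))*(-18) = ((-21*(-1/22) - 9/((-15*1/15)))*(-38))*(-18) = ((21/22 - 9/(-1))*(-38))*(-18) = ((21/22 - 9*(-1))*(-38))*(-18) = ((21/22 + 9)*(-38))*(-18) = ((219/22)*(-38))*(-18) = -4161/11*(-18) = 74898/11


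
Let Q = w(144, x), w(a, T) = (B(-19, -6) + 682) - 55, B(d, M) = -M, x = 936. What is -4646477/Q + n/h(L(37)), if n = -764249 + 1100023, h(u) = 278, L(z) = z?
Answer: -539587832/87987 ≈ -6132.6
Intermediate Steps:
n = 335774
w(a, T) = 633 (w(a, T) = (-1*(-6) + 682) - 55 = (6 + 682) - 55 = 688 - 55 = 633)
Q = 633
-4646477/Q + n/h(L(37)) = -4646477/633 + 335774/278 = -4646477*1/633 + 335774*(1/278) = -4646477/633 + 167887/139 = -539587832/87987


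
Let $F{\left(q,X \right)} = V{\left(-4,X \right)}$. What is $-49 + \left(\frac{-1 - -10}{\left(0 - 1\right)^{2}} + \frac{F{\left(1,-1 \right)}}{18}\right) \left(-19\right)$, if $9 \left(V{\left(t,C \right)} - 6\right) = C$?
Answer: $- \frac{36647}{162} \approx -226.22$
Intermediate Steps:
$V{\left(t,C \right)} = 6 + \frac{C}{9}$
$F{\left(q,X \right)} = 6 + \frac{X}{9}$
$-49 + \left(\frac{-1 - -10}{\left(0 - 1\right)^{2}} + \frac{F{\left(1,-1 \right)}}{18}\right) \left(-19\right) = -49 + \left(\frac{-1 - -10}{\left(0 - 1\right)^{2}} + \frac{6 + \frac{1}{9} \left(-1\right)}{18}\right) \left(-19\right) = -49 + \left(\frac{-1 + 10}{\left(-1\right)^{2}} + \left(6 - \frac{1}{9}\right) \frac{1}{18}\right) \left(-19\right) = -49 + \left(\frac{9}{1} + \frac{53}{9} \cdot \frac{1}{18}\right) \left(-19\right) = -49 + \left(9 \cdot 1 + \frac{53}{162}\right) \left(-19\right) = -49 + \left(9 + \frac{53}{162}\right) \left(-19\right) = -49 + \frac{1511}{162} \left(-19\right) = -49 - \frac{28709}{162} = - \frac{36647}{162}$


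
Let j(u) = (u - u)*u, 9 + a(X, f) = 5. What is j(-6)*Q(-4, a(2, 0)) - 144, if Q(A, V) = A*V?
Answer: -144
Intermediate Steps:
a(X, f) = -4 (a(X, f) = -9 + 5 = -4)
j(u) = 0 (j(u) = 0*u = 0)
j(-6)*Q(-4, a(2, 0)) - 144 = 0*(-4*(-4)) - 144 = 0*16 - 144 = 0 - 144 = -144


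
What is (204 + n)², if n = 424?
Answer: 394384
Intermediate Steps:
(204 + n)² = (204 + 424)² = 628² = 394384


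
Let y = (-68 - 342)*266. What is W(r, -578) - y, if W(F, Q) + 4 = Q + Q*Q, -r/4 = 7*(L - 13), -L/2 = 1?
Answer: 442562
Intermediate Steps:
L = -2 (L = -2*1 = -2)
r = 420 (r = -28*(-2 - 13) = -28*(-15) = -4*(-105) = 420)
W(F, Q) = -4 + Q + Q² (W(F, Q) = -4 + (Q + Q*Q) = -4 + (Q + Q²) = -4 + Q + Q²)
y = -109060 (y = -410*266 = -109060)
W(r, -578) - y = (-4 - 578 + (-578)²) - 1*(-109060) = (-4 - 578 + 334084) + 109060 = 333502 + 109060 = 442562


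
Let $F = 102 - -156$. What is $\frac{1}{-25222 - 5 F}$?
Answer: $- \frac{1}{26512} \approx -3.7719 \cdot 10^{-5}$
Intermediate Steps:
$F = 258$ ($F = 102 + 156 = 258$)
$\frac{1}{-25222 - 5 F} = \frac{1}{-25222 - 1290} = \frac{1}{-26512} = - \frac{1}{26512}$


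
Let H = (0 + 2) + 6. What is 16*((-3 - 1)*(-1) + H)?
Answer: 192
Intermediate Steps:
H = 8 (H = 2 + 6 = 8)
16*((-3 - 1)*(-1) + H) = 16*((-3 - 1)*(-1) + 8) = 16*(-4*(-1) + 8) = 16*(4 + 8) = 16*12 = 192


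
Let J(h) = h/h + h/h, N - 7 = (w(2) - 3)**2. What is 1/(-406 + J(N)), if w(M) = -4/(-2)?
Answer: -1/404 ≈ -0.0024752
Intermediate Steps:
w(M) = 2 (w(M) = -4*(-1/2) = 2)
N = 8 (N = 7 + (2 - 3)**2 = 7 + (-1)**2 = 7 + 1 = 8)
J(h) = 2 (J(h) = 1 + 1 = 2)
1/(-406 + J(N)) = 1/(-406 + 2) = 1/(-404) = -1/404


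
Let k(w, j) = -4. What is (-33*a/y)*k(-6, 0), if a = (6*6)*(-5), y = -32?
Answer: 1485/2 ≈ 742.50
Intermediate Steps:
a = -180 (a = 36*(-5) = -180)
(-33*a/y)*k(-6, 0) = -(-5940)/(-32)*(-4) = -(-5940)*(-1)/32*(-4) = -33*45/8*(-4) = -1485/8*(-4) = 1485/2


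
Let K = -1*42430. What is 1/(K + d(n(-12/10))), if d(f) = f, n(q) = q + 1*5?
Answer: -5/212131 ≈ -2.3570e-5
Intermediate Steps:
n(q) = 5 + q (n(q) = q + 5 = 5 + q)
K = -42430
1/(K + d(n(-12/10))) = 1/(-42430 + (5 - 12/10)) = 1/(-42430 + (5 - 12*1/10)) = 1/(-42430 + (5 - 6/5)) = 1/(-42430 + 19/5) = 1/(-212131/5) = -5/212131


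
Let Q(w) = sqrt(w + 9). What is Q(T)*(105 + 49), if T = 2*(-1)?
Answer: 154*sqrt(7) ≈ 407.45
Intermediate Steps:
T = -2
Q(w) = sqrt(9 + w)
Q(T)*(105 + 49) = sqrt(9 - 2)*(105 + 49) = sqrt(7)*154 = 154*sqrt(7)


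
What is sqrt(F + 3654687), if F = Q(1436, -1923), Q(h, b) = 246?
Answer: sqrt(3654933) ≈ 1911.8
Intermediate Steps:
F = 246
sqrt(F + 3654687) = sqrt(246 + 3654687) = sqrt(3654933)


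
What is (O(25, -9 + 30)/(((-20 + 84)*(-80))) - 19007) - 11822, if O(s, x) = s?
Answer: -31568901/1024 ≈ -30829.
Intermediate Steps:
(O(25, -9 + 30)/(((-20 + 84)*(-80))) - 19007) - 11822 = (25/(((-20 + 84)*(-80))) - 19007) - 11822 = (25/((64*(-80))) - 19007) - 11822 = (25/(-5120) - 19007) - 11822 = (25*(-1/5120) - 19007) - 11822 = (-5/1024 - 19007) - 11822 = -19463173/1024 - 11822 = -31568901/1024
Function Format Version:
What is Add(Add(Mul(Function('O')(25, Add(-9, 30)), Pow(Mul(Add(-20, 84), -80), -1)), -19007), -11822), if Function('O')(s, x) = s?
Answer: Rational(-31568901, 1024) ≈ -30829.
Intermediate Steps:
Add(Add(Mul(Function('O')(25, Add(-9, 30)), Pow(Mul(Add(-20, 84), -80), -1)), -19007), -11822) = Add(Add(Mul(25, Pow(Mul(Add(-20, 84), -80), -1)), -19007), -11822) = Add(Add(Mul(25, Pow(Mul(64, -80), -1)), -19007), -11822) = Add(Add(Mul(25, Pow(-5120, -1)), -19007), -11822) = Add(Add(Mul(25, Rational(-1, 5120)), -19007), -11822) = Add(Add(Rational(-5, 1024), -19007), -11822) = Add(Rational(-19463173, 1024), -11822) = Rational(-31568901, 1024)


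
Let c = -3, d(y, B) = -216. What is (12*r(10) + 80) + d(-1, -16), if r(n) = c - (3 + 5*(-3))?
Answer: -28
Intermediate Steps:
r(n) = 9 (r(n) = -3 - (3 + 5*(-3)) = -3 - (3 - 15) = -3 - 1*(-12) = -3 + 12 = 9)
(12*r(10) + 80) + d(-1, -16) = (12*9 + 80) - 216 = (108 + 80) - 216 = 188 - 216 = -28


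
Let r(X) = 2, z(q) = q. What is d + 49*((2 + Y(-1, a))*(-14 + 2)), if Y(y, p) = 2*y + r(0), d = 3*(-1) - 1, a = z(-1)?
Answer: -1180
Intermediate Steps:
a = -1
d = -4 (d = -3 - 1 = -4)
Y(y, p) = 2 + 2*y (Y(y, p) = 2*y + 2 = 2 + 2*y)
d + 49*((2 + Y(-1, a))*(-14 + 2)) = -4 + 49*((2 + (2 + 2*(-1)))*(-14 + 2)) = -4 + 49*((2 + (2 - 2))*(-12)) = -4 + 49*((2 + 0)*(-12)) = -4 + 49*(2*(-12)) = -4 + 49*(-24) = -4 - 1176 = -1180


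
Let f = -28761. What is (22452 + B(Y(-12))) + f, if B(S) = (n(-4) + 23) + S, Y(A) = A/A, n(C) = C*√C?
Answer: -6285 - 8*I ≈ -6285.0 - 8.0*I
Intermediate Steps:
n(C) = C^(3/2)
Y(A) = 1
B(S) = 23 + S - 8*I (B(S) = ((-4)^(3/2) + 23) + S = (-8*I + 23) + S = (23 - 8*I) + S = 23 + S - 8*I)
(22452 + B(Y(-12))) + f = (22452 + (23 + 1 - 8*I)) - 28761 = (22452 + (24 - 8*I)) - 28761 = (22476 - 8*I) - 28761 = -6285 - 8*I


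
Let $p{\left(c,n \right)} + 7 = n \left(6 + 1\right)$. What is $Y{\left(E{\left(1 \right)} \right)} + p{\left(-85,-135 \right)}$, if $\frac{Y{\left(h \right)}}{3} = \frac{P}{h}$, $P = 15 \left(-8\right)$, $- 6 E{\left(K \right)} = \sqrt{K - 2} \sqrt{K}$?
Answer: $-952 - 2160 i \approx -952.0 - 2160.0 i$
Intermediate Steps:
$E{\left(K \right)} = - \frac{\sqrt{K} \sqrt{-2 + K}}{6}$ ($E{\left(K \right)} = - \frac{\sqrt{K - 2} \sqrt{K}}{6} = - \frac{\sqrt{-2 + K} \sqrt{K}}{6} = - \frac{\sqrt{K} \sqrt{-2 + K}}{6}$)
$p{\left(c,n \right)} = -7 + 7 n$ ($p{\left(c,n \right)} = -7 + n \left(6 + 1\right) = -7 + n 7 = -7 + 7 n$)
$P = -120$
$Y{\left(h \right)} = - \frac{360}{h}$ ($Y{\left(h \right)} = 3 \left(- \frac{120}{h}\right) = - \frac{360}{h}$)
$Y{\left(E{\left(1 \right)} \right)} + p{\left(-85,-135 \right)} = - \frac{360}{\left(- \frac{1}{6}\right) \sqrt{1} \sqrt{-2 + 1}} + \left(-7 + 7 \left(-135\right)\right) = - \frac{360}{\left(- \frac{1}{6}\right) 1 \sqrt{-1}} - 952 = - \frac{360}{\left(- \frac{1}{6}\right) 1 i} - 952 = - \frac{360}{\left(- \frac{1}{6}\right) i} - 952 = - 360 \cdot 6 i - 952 = - 2160 i - 952 = -952 - 2160 i$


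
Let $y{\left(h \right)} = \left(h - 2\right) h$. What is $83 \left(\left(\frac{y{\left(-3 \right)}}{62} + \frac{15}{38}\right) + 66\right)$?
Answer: $\frac{3257667}{589} \approx 5530.8$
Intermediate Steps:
$y{\left(h \right)} = h \left(-2 + h\right)$ ($y{\left(h \right)} = \left(-2 + h\right) h = h \left(-2 + h\right)$)
$83 \left(\left(\frac{y{\left(-3 \right)}}{62} + \frac{15}{38}\right) + 66\right) = 83 \left(\left(\frac{\left(-3\right) \left(-2 - 3\right)}{62} + \frac{15}{38}\right) + 66\right) = 83 \left(\left(\left(-3\right) \left(-5\right) \frac{1}{62} + 15 \cdot \frac{1}{38}\right) + 66\right) = 83 \left(\left(15 \cdot \frac{1}{62} + \frac{15}{38}\right) + 66\right) = 83 \left(\left(\frac{15}{62} + \frac{15}{38}\right) + 66\right) = 83 \left(\frac{375}{589} + 66\right) = 83 \cdot \frac{39249}{589} = \frac{3257667}{589}$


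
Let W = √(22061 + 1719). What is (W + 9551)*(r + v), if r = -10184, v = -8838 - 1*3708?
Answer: -217094230 - 45460*√5945 ≈ -2.2060e+8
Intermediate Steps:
v = -12546 (v = -8838 - 3708 = -12546)
W = 2*√5945 (W = √23780 = 2*√5945 ≈ 154.21)
(W + 9551)*(r + v) = (2*√5945 + 9551)*(-10184 - 12546) = (9551 + 2*√5945)*(-22730) = -217094230 - 45460*√5945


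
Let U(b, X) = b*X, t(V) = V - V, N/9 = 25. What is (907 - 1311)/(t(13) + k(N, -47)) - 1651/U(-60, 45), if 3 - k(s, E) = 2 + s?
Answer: 91289/37800 ≈ 2.4151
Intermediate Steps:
N = 225 (N = 9*25 = 225)
k(s, E) = 1 - s (k(s, E) = 3 - (2 + s) = 3 + (-2 - s) = 1 - s)
t(V) = 0
U(b, X) = X*b
(907 - 1311)/(t(13) + k(N, -47)) - 1651/U(-60, 45) = (907 - 1311)/(0 + (1 - 1*225)) - 1651/(45*(-60)) = -404/(0 + (1 - 225)) - 1651/(-2700) = -404/(0 - 224) - 1651*(-1/2700) = -404/(-224) + 1651/2700 = -404*(-1/224) + 1651/2700 = 101/56 + 1651/2700 = 91289/37800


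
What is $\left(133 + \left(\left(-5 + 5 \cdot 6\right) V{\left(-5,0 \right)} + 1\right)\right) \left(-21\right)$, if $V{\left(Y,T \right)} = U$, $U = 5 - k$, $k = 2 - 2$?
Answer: $-5439$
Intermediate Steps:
$k = 0$ ($k = 2 - 2 = 0$)
$U = 5$ ($U = 5 - 0 = 5 + 0 = 5$)
$V{\left(Y,T \right)} = 5$
$\left(133 + \left(\left(-5 + 5 \cdot 6\right) V{\left(-5,0 \right)} + 1\right)\right) \left(-21\right) = \left(133 + \left(\left(-5 + 5 \cdot 6\right) 5 + 1\right)\right) \left(-21\right) = \left(133 + \left(\left(-5 + 30\right) 5 + 1\right)\right) \left(-21\right) = \left(133 + \left(25 \cdot 5 + 1\right)\right) \left(-21\right) = \left(133 + \left(125 + 1\right)\right) \left(-21\right) = \left(133 + 126\right) \left(-21\right) = 259 \left(-21\right) = -5439$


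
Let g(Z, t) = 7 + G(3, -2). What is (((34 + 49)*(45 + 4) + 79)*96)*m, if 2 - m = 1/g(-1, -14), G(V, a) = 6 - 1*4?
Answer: 751808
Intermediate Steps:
G(V, a) = 2 (G(V, a) = 6 - 4 = 2)
g(Z, t) = 9 (g(Z, t) = 7 + 2 = 9)
m = 17/9 (m = 2 - 1/9 = 2 - 1*⅑ = 2 - ⅑ = 17/9 ≈ 1.8889)
(((34 + 49)*(45 + 4) + 79)*96)*m = (((34 + 49)*(45 + 4) + 79)*96)*(17/9) = ((83*49 + 79)*96)*(17/9) = ((4067 + 79)*96)*(17/9) = (4146*96)*(17/9) = 398016*(17/9) = 751808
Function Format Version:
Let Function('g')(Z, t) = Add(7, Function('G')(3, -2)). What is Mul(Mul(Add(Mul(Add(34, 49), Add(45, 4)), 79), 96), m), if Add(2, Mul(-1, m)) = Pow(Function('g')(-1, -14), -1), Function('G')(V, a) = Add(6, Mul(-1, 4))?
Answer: 751808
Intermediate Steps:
Function('G')(V, a) = 2 (Function('G')(V, a) = Add(6, -4) = 2)
Function('g')(Z, t) = 9 (Function('g')(Z, t) = Add(7, 2) = 9)
m = Rational(17, 9) (m = Add(2, Mul(-1, Pow(9, -1))) = Add(2, Mul(-1, Rational(1, 9))) = Add(2, Rational(-1, 9)) = Rational(17, 9) ≈ 1.8889)
Mul(Mul(Add(Mul(Add(34, 49), Add(45, 4)), 79), 96), m) = Mul(Mul(Add(Mul(Add(34, 49), Add(45, 4)), 79), 96), Rational(17, 9)) = Mul(Mul(Add(Mul(83, 49), 79), 96), Rational(17, 9)) = Mul(Mul(Add(4067, 79), 96), Rational(17, 9)) = Mul(Mul(4146, 96), Rational(17, 9)) = Mul(398016, Rational(17, 9)) = 751808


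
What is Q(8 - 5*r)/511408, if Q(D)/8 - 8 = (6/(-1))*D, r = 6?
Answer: 70/31963 ≈ 0.0021900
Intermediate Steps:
Q(D) = 64 - 48*D (Q(D) = 64 + 8*((6/(-1))*D) = 64 + 8*((6*(-1))*D) = 64 + 8*(-6*D) = 64 - 48*D)
Q(8 - 5*r)/511408 = (64 - 48*(8 - 5*6))/511408 = (64 - 48*(8 - 30))*(1/511408) = (64 - 48*(-22))*(1/511408) = (64 + 1056)*(1/511408) = 1120*(1/511408) = 70/31963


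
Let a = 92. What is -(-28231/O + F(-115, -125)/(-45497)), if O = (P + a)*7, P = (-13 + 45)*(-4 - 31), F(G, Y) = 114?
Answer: -183372209/46770916 ≈ -3.9206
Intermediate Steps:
P = -1120 (P = 32*(-35) = -1120)
O = -7196 (O = (-1120 + 92)*7 = -1028*7 = -7196)
-(-28231/O + F(-115, -125)/(-45497)) = -(-28231/(-7196) + 114/(-45497)) = -(-28231*(-1/7196) + 114*(-1/45497)) = -(4033/1028 - 114/45497) = -1*183372209/46770916 = -183372209/46770916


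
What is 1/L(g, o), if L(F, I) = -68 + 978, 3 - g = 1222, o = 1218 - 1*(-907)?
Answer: 1/910 ≈ 0.0010989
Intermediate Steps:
o = 2125 (o = 1218 + 907 = 2125)
g = -1219 (g = 3 - 1*1222 = 3 - 1222 = -1219)
L(F, I) = 910
1/L(g, o) = 1/910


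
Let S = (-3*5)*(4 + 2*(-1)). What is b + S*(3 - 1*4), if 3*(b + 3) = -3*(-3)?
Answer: 30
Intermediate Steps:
b = 0 (b = -3 + (-3*(-3))/3 = -3 + (⅓)*9 = -3 + 3 = 0)
S = -30 (S = -15*(4 - 2) = -15*2 = -30)
b + S*(3 - 1*4) = 0 - 30*(3 - 1*4) = 0 - 30*(3 - 4) = 0 - 30*(-1) = 0 + 30 = 30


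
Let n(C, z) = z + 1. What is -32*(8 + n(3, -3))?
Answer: -192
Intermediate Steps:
n(C, z) = 1 + z
-32*(8 + n(3, -3)) = -32*(8 + (1 - 3)) = -32*(8 - 2) = -32*6 = -192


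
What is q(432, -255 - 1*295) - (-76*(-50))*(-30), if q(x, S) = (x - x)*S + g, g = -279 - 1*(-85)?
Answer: 113806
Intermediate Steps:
g = -194 (g = -279 + 85 = -194)
q(x, S) = -194 (q(x, S) = (x - x)*S - 194 = 0*S - 194 = 0 - 194 = -194)
q(432, -255 - 1*295) - (-76*(-50))*(-30) = -194 - (-76*(-50))*(-30) = -194 - 3800*(-30) = -194 - 1*(-114000) = -194 + 114000 = 113806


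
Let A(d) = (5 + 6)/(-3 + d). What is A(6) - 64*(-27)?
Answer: 5195/3 ≈ 1731.7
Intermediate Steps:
A(d) = 11/(-3 + d)
A(6) - 64*(-27) = 11/(-3 + 6) - 64*(-27) = 11/3 + 1728 = 5195/3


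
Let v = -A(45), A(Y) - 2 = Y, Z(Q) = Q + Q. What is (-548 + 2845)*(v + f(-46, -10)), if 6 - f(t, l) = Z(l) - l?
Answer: -71207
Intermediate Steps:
Z(Q) = 2*Q
A(Y) = 2 + Y
f(t, l) = 6 - l (f(t, l) = 6 - (2*l - l) = 6 - l)
v = -47 (v = -(2 + 45) = -1*47 = -47)
(-548 + 2845)*(v + f(-46, -10)) = (-548 + 2845)*(-47 + (6 - 1*(-10))) = 2297*(-47 + (6 + 10)) = 2297*(-47 + 16) = 2297*(-31) = -71207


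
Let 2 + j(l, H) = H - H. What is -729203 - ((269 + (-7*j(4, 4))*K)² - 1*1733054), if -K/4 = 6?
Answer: 999362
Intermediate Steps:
K = -24 (K = -4*6 = -24)
j(l, H) = -2 (j(l, H) = -2 + (H - H) = -2 + 0 = -2)
-729203 - ((269 + (-7*j(4, 4))*K)² - 1*1733054) = -729203 - ((269 - 7*(-2)*(-24))² - 1*1733054) = -729203 - ((269 + 14*(-24))² - 1733054) = -729203 - ((269 - 336)² - 1733054) = -729203 - ((-67)² - 1733054) = -729203 - (4489 - 1733054) = -729203 - 1*(-1728565) = -729203 + 1728565 = 999362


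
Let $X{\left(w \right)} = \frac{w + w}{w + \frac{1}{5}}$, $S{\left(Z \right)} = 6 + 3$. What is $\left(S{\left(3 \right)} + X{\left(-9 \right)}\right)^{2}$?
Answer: $\frac{59049}{484} \approx 122.0$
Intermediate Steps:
$S{\left(Z \right)} = 9$
$X{\left(w \right)} = \frac{2 w}{\frac{1}{5} + w}$ ($X{\left(w \right)} = \frac{2 w}{w + \frac{1}{5}} = \frac{2 w}{\frac{1}{5} + w}$)
$\left(S{\left(3 \right)} + X{\left(-9 \right)}\right)^{2} = \left(9 + 10 \left(-9\right) \frac{1}{1 + 5 \left(-9\right)}\right)^{2} = \left(9 + 10 \left(-9\right) \frac{1}{1 - 45}\right)^{2} = \left(9 + 10 \left(-9\right) \frac{1}{-44}\right)^{2} = \left(9 + 10 \left(-9\right) \left(- \frac{1}{44}\right)\right)^{2} = \left(9 + \frac{45}{22}\right)^{2} = \left(\frac{243}{22}\right)^{2} = \frac{59049}{484}$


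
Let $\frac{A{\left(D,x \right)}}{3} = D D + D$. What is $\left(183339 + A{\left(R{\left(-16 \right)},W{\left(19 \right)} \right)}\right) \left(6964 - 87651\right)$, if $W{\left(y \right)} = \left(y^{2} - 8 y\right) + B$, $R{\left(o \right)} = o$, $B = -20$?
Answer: $-14851168533$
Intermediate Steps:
$W{\left(y \right)} = -20 + y^{2} - 8 y$ ($W{\left(y \right)} = \left(y^{2} - 8 y\right) - 20 = -20 + y^{2} - 8 y$)
$A{\left(D,x \right)} = 3 D + 3 D^{2}$ ($A{\left(D,x \right)} = 3 \left(D D + D\right) = 3 \left(D^{2} + D\right) = 3 \left(D + D^{2}\right) = 3 D + 3 D^{2}$)
$\left(183339 + A{\left(R{\left(-16 \right)},W{\left(19 \right)} \right)}\right) \left(6964 - 87651\right) = \left(183339 + 3 \left(-16\right) \left(1 - 16\right)\right) \left(6964 - 87651\right) = \left(183339 + 3 \left(-16\right) \left(-15\right)\right) \left(-80687\right) = \left(183339 + 720\right) \left(-80687\right) = 184059 \left(-80687\right) = -14851168533$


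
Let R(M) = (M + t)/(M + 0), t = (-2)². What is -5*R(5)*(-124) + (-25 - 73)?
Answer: 1018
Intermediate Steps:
t = 4
R(M) = (4 + M)/M (R(M) = (M + 4)/(M + 0) = (4 + M)/M)
-5*R(5)*(-124) + (-25 - 73) = -5*(4 + 5)/5*(-124) + (-25 - 73) = -9*(-124) - 98 = 1116 - 98 = 1018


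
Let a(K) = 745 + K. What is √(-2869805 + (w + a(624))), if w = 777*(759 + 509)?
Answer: 40*I*√1177 ≈ 1372.3*I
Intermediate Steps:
w = 985236 (w = 777*1268 = 985236)
√(-2869805 + (w + a(624))) = √(-2869805 + (985236 + (745 + 624))) = √(-2869805 + (985236 + 1369)) = √(-2869805 + 986605) = √(-1883200) = 40*I*√1177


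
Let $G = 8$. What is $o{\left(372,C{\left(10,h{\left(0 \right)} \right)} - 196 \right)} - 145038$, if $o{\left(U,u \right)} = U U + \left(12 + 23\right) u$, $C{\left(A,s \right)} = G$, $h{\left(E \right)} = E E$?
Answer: $-13234$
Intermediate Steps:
$h{\left(E \right)} = E^{2}$
$C{\left(A,s \right)} = 8$
$o{\left(U,u \right)} = U^{2} + 35 u$
$o{\left(372,C{\left(10,h{\left(0 \right)} \right)} - 196 \right)} - 145038 = \left(372^{2} + 35 \left(8 - 196\right)\right) - 145038 = \left(138384 + 35 \left(8 - 196\right)\right) - 145038 = \left(138384 + 35 \left(-188\right)\right) - 145038 = \left(138384 - 6580\right) - 145038 = 131804 - 145038 = -13234$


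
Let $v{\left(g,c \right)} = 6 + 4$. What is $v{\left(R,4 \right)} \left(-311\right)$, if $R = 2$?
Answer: $-3110$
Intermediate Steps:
$v{\left(g,c \right)} = 10$
$v{\left(R,4 \right)} \left(-311\right) = 10 \left(-311\right) = -3110$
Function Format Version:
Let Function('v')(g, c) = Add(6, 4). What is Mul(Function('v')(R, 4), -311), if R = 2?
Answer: -3110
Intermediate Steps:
Function('v')(g, c) = 10
Mul(Function('v')(R, 4), -311) = Mul(10, -311) = -3110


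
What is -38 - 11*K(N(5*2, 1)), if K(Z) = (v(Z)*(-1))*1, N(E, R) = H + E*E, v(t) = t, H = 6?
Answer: 1128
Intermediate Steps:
N(E, R) = 6 + E**2 (N(E, R) = 6 + E*E = 6 + E**2)
K(Z) = -Z (K(Z) = (Z*(-1))*1 = -Z*1 = -Z)
-38 - 11*K(N(5*2, 1)) = -38 - (-11)*(6 + (5*2)**2) = -38 - (-11)*(6 + 10**2) = -38 - (-11)*(6 + 100) = -38 - (-11)*106 = -38 - 11*(-106) = -38 + 1166 = 1128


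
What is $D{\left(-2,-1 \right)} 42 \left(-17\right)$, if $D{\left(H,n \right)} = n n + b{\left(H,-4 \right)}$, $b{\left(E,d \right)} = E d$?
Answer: $-6426$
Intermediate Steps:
$D{\left(H,n \right)} = n^{2} - 4 H$ ($D{\left(H,n \right)} = n n + H \left(-4\right) = n^{2} - 4 H$)
$D{\left(-2,-1 \right)} 42 \left(-17\right) = \left(\left(-1\right)^{2} - -8\right) 42 \left(-17\right) = \left(1 + 8\right) 42 \left(-17\right) = 9 \cdot 42 \left(-17\right) = 378 \left(-17\right) = -6426$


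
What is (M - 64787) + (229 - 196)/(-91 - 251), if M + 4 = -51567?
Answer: -13264823/114 ≈ -1.1636e+5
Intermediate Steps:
M = -51571 (M = -4 - 51567 = -51571)
(M - 64787) + (229 - 196)/(-91 - 251) = (-51571 - 64787) + (229 - 196)/(-91 - 251) = -116358 + 33/(-342) = -116358 - 1/342*33 = -116358 - 11/114 = -13264823/114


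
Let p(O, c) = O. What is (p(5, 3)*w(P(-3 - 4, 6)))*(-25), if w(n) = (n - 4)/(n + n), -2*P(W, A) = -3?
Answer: 625/6 ≈ 104.17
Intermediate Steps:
P(W, A) = 3/2 (P(W, A) = -½*(-3) = 3/2)
w(n) = (-4 + n)/(2*n) (w(n) = (-4 + n)/((2*n)) = (-4 + n)*(1/(2*n)) = (-4 + n)/(2*n))
(p(5, 3)*w(P(-3 - 4, 6)))*(-25) = (5*((-4 + 3/2)/(2*(3/2))))*(-25) = (5*((½)*(⅔)*(-5/2)))*(-25) = (5*(-⅚))*(-25) = -25/6*(-25) = 625/6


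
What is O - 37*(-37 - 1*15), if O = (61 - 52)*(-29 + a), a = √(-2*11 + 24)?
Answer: 1663 + 9*√2 ≈ 1675.7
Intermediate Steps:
a = √2 (a = √(-22 + 24) = √2 ≈ 1.4142)
O = -261 + 9*√2 (O = (61 - 52)*(-29 + √2) = 9*(-29 + √2) = -261 + 9*√2 ≈ -248.27)
O - 37*(-37 - 1*15) = (-261 + 9*√2) - 37*(-37 - 1*15) = (-261 + 9*√2) - 37*(-37 - 15) = (-261 + 9*√2) - 37*(-52) = (-261 + 9*√2) + 1924 = 1663 + 9*√2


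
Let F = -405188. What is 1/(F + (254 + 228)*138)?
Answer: -1/338672 ≈ -2.9527e-6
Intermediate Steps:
1/(F + (254 + 228)*138) = 1/(-405188 + (254 + 228)*138) = 1/(-405188 + 482*138) = 1/(-405188 + 66516) = 1/(-338672) = -1/338672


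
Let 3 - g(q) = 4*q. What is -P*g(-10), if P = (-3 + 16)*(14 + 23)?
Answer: -20683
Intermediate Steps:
g(q) = 3 - 4*q
P = 481 (P = 13*37 = 481)
-P*g(-10) = -481*(3 - 4*(-10)) = -481*(3 + 40) = -481*43 = -1*20683 = -20683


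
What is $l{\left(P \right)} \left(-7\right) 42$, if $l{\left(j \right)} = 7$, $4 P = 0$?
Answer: $-2058$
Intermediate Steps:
$P = 0$ ($P = \frac{1}{4} \cdot 0 = 0$)
$l{\left(P \right)} \left(-7\right) 42 = 7 \left(-7\right) 42 = \left(-49\right) 42 = -2058$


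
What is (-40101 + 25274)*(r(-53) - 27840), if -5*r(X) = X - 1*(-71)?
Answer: 2064185286/5 ≈ 4.1284e+8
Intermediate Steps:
r(X) = -71/5 - X/5 (r(X) = -(X - 1*(-71))/5 = -(X + 71)/5 = -(71 + X)/5 = -71/5 - X/5)
(-40101 + 25274)*(r(-53) - 27840) = (-40101 + 25274)*((-71/5 - 1/5*(-53)) - 27840) = -14827*((-71/5 + 53/5) - 27840) = -14827*(-18/5 - 27840) = -14827*(-139218/5) = 2064185286/5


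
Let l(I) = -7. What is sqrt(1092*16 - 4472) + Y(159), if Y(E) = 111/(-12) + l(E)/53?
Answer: -1989/212 + 10*sqrt(130) ≈ 104.64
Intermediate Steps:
Y(E) = -1989/212 (Y(E) = 111/(-12) - 7/53 = 111*(-1/12) - 7*1/53 = -37/4 - 7/53 = -1989/212)
sqrt(1092*16 - 4472) + Y(159) = sqrt(1092*16 - 4472) - 1989/212 = sqrt(17472 - 4472) - 1989/212 = sqrt(13000) - 1989/212 = 10*sqrt(130) - 1989/212 = -1989/212 + 10*sqrt(130)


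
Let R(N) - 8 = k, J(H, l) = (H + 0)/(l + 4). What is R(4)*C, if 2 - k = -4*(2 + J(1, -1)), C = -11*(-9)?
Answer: 1914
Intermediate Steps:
J(H, l) = H/(4 + l)
C = 99
k = 34/3 (k = 2 - (-4)*(2 + 1/(4 - 1)) = 2 - (-4)*(2 + 1/3) = 2 - (-4)*(2 + 1*(⅓)) = 2 - (-4)*(2 + ⅓) = 2 - (-4)*7/3 = 2 - 1*(-28/3) = 2 + 28/3 = 34/3 ≈ 11.333)
R(N) = 58/3 (R(N) = 8 + 34/3 = 58/3)
R(4)*C = (58/3)*99 = 1914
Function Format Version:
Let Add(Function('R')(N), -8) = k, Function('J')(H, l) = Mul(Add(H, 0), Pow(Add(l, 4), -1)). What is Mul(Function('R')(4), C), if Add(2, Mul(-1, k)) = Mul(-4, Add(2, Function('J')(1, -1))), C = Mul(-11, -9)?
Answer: 1914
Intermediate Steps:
Function('J')(H, l) = Mul(H, Pow(Add(4, l), -1))
C = 99
k = Rational(34, 3) (k = Add(2, Mul(-1, Mul(-4, Add(2, Mul(1, Pow(Add(4, -1), -1)))))) = Add(2, Mul(-1, Mul(-4, Add(2, Mul(1, Pow(3, -1)))))) = Add(2, Mul(-1, Mul(-4, Add(2, Mul(1, Rational(1, 3)))))) = Add(2, Mul(-1, Mul(-4, Add(2, Rational(1, 3))))) = Add(2, Mul(-1, Mul(-4, Rational(7, 3)))) = Add(2, Mul(-1, Rational(-28, 3))) = Add(2, Rational(28, 3)) = Rational(34, 3) ≈ 11.333)
Function('R')(N) = Rational(58, 3) (Function('R')(N) = Add(8, Rational(34, 3)) = Rational(58, 3))
Mul(Function('R')(4), C) = Mul(Rational(58, 3), 99) = 1914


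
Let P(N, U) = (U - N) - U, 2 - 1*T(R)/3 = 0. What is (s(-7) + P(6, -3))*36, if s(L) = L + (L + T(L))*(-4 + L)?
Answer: -72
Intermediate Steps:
T(R) = 6 (T(R) = 6 - 3*0 = 6 + 0 = 6)
P(N, U) = -N
s(L) = L + (-4 + L)*(6 + L) (s(L) = L + (L + 6)*(-4 + L) = L + (6 + L)*(-4 + L) = L + (-4 + L)*(6 + L))
(s(-7) + P(6, -3))*36 = ((-24 + (-7)² + 3*(-7)) - 1*6)*36 = ((-24 + 49 - 21) - 6)*36 = (4 - 6)*36 = -2*36 = -72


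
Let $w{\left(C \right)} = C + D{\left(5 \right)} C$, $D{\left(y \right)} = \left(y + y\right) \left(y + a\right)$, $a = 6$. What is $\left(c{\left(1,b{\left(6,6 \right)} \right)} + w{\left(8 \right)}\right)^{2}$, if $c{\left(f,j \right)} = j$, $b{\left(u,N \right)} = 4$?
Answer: $795664$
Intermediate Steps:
$D{\left(y \right)} = 2 y \left(6 + y\right)$ ($D{\left(y \right)} = \left(y + y\right) \left(y + 6\right) = 2 y \left(6 + y\right)$)
$w{\left(C \right)} = 111 C$ ($w{\left(C \right)} = C + 2 \cdot 5 \left(6 + 5\right) C = C + 2 \cdot 5 \cdot 11 C = C + 110 C = 111 C$)
$\left(c{\left(1,b{\left(6,6 \right)} \right)} + w{\left(8 \right)}\right)^{2} = \left(4 + 111 \cdot 8\right)^{2} = \left(4 + 888\right)^{2} = 892^{2} = 795664$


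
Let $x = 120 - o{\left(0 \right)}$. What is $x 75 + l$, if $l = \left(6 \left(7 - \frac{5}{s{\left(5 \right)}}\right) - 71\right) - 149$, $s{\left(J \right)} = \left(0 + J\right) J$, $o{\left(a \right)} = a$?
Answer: $\frac{44104}{5} \approx 8820.8$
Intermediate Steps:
$s{\left(J \right)} = J^{2}$ ($s{\left(J \right)} = J J = J^{2}$)
$x = 120$ ($x = 120 - 0 = 120 + 0 = 120$)
$l = - \frac{896}{5}$ ($l = \left(6 \left(7 - \frac{5}{5^{2}}\right) - 71\right) - 149 = \left(6 \left(7 - \frac{5}{25}\right) - 71\right) - 149 = \left(6 \left(7 - \frac{1}{5}\right) - 71\right) - 149 = \left(6 \cdot \frac{34}{5} - 71\right) - 149 = \left(\frac{204}{5} - 71\right) - 149 = - \frac{151}{5} - 149 = - \frac{896}{5} \approx -179.2$)
$x 75 + l = 120 \cdot 75 - \frac{896}{5} = 9000 - \frac{896}{5} = \frac{44104}{5}$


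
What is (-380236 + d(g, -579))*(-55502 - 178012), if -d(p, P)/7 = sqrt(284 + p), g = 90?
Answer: 88790429304 + 1634598*sqrt(374) ≈ 8.8822e+10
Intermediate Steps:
d(p, P) = -7*sqrt(284 + p)
(-380236 + d(g, -579))*(-55502 - 178012) = (-380236 - 7*sqrt(284 + 90))*(-55502 - 178012) = (-380236 - 7*sqrt(374))*(-233514) = 88790429304 + 1634598*sqrt(374)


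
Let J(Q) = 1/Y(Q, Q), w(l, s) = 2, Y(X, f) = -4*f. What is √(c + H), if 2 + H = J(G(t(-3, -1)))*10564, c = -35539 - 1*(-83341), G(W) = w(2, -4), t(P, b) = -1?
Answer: √185918/2 ≈ 215.59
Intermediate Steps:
G(W) = 2
J(Q) = -1/(4*Q) (J(Q) = 1/(-4*Q) = -1/(4*Q))
c = 47802 (c = -35539 + 83341 = 47802)
H = -2645/2 (H = -2 - ¼/2*10564 = -2 - ¼*½*10564 = -2 - ⅛*10564 = -2 - 2641/2 = -2645/2 ≈ -1322.5)
√(c + H) = √(47802 - 2645/2) = √(92959/2) = √185918/2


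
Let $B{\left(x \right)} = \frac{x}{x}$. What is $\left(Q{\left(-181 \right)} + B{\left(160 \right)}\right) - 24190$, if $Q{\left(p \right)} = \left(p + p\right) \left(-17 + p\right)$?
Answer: $47487$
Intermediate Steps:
$Q{\left(p \right)} = 2 p \left(-17 + p\right)$
$B{\left(x \right)} = 1$
$\left(Q{\left(-181 \right)} + B{\left(160 \right)}\right) - 24190 = \left(2 \left(-181\right) \left(-17 - 181\right) + 1\right) - 24190 = \left(2 \left(-181\right) \left(-198\right) + 1\right) - 24190 = \left(71676 + 1\right) - 24190 = 71677 - 24190 = 47487$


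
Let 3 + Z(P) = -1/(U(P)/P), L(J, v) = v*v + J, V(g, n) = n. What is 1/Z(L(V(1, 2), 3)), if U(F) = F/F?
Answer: -1/14 ≈ -0.071429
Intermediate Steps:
U(F) = 1
L(J, v) = J + v**2 (L(J, v) = v**2 + J = J + v**2)
Z(P) = -3 - P (Z(P) = -3 - 1/(1/P) = -3 - P)
1/Z(L(V(1, 2), 3)) = 1/(-3 - (2 + 3**2)) = 1/(-3 - (2 + 9)) = 1/(-3 - 1*11) = 1/(-3 - 11) = 1/(-14) = -1/14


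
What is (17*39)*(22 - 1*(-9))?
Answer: 20553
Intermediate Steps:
(17*39)*(22 - 1*(-9)) = 663*(22 + 9) = 663*31 = 20553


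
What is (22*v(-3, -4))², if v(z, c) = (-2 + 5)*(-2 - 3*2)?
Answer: 278784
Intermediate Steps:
v(z, c) = -24 (v(z, c) = 3*(-2 - 6) = 3*(-8) = -24)
(22*v(-3, -4))² = (22*(-24))² = (-528)² = 278784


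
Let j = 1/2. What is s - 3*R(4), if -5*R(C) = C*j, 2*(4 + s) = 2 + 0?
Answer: -9/5 ≈ -1.8000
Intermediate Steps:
s = -3 (s = -4 + (2 + 0)/2 = -4 + (½)*2 = -4 + 1 = -3)
j = ½ ≈ 0.50000
R(C) = -C/10 (R(C) = -C/(5*2) = -C/10)
s - 3*R(4) = -3 - (-3)*4/10 = -3 - 3*(-⅖) = -3 + 6/5 = -9/5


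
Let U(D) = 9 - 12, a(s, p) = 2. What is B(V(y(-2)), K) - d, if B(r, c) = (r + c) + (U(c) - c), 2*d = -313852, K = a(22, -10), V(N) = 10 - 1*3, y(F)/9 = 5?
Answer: 156930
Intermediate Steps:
y(F) = 45 (y(F) = 9*5 = 45)
V(N) = 7 (V(N) = 10 - 3 = 7)
K = 2
d = -156926 (d = (½)*(-313852) = -156926)
U(D) = -3
B(r, c) = -3 + r (B(r, c) = (r + c) + (-3 - c) = (c + r) + (-3 - c) = -3 + r)
B(V(y(-2)), K) - d = (-3 + 7) - 1*(-156926) = 4 + 156926 = 156930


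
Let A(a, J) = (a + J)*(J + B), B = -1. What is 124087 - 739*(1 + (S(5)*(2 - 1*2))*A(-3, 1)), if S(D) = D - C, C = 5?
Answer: 123348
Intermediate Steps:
A(a, J) = (-1 + J)*(J + a) (A(a, J) = (a + J)*(J - 1) = (J + a)*(-1 + J) = (-1 + J)*(J + a))
S(D) = -5 + D (S(D) = D - 1*5 = D - 5 = -5 + D)
124087 - 739*(1 + (S(5)*(2 - 1*2))*A(-3, 1)) = 124087 - 739*(1 + ((-5 + 5)*(2 - 1*2))*(1² - 1*1 - 1*(-3) + 1*(-3))) = 124087 - 739*(1 + (0*(2 - 2))*(1 - 1 + 3 - 3)) = 124087 - 739*(1 + (0*0)*0) = 124087 - 739*(1 + 0*0) = 124087 - 739*(1 + 0) = 124087 - 739 = 123348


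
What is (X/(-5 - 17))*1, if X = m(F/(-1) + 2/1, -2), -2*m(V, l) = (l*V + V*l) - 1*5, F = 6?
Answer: ¼ ≈ 0.25000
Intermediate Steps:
m(V, l) = 5/2 - V*l (m(V, l) = -((l*V + V*l) - 1*5)/2 = -((V*l + V*l) - 5)/2 = -(2*V*l - 5)/2 = -(-5 + 2*V*l)/2 = 5/2 - V*l)
X = -11/2 (X = 5/2 - 1*(6/(-1) + 2/1)*(-2) = 5/2 - 1*(6*(-1) + 2*1)*(-2) = 5/2 - 1*(-6 + 2)*(-2) = 5/2 - 1*(-4)*(-2) = 5/2 - 8 = -11/2 ≈ -5.5000)
(X/(-5 - 17))*1 = (-11/2/(-5 - 17))*1 = (-11/2/(-22))*1 = -1/22*(-11/2)*1 = (¼)*1 = ¼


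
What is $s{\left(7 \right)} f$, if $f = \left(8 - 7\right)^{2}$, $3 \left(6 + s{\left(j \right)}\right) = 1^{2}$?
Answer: $- \frac{17}{3} \approx -5.6667$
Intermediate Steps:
$s{\left(j \right)} = - \frac{17}{3}$ ($s{\left(j \right)} = -6 + \frac{1^{2}}{3} = -6 + \frac{1}{3} \cdot 1 = -6 + \frac{1}{3} = - \frac{17}{3}$)
$f = 1$ ($f = 1^{2} = 1$)
$s{\left(7 \right)} f = \left(- \frac{17}{3}\right) 1 = - \frac{17}{3}$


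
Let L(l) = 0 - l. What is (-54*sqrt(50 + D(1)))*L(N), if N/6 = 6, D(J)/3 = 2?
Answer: 3888*sqrt(14) ≈ 14548.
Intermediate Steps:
D(J) = 6 (D(J) = 3*2 = 6)
N = 36 (N = 6*6 = 36)
L(l) = -l
(-54*sqrt(50 + D(1)))*L(N) = (-54*sqrt(50 + 6))*(-1*36) = -108*sqrt(14)*(-36) = 3888*sqrt(14)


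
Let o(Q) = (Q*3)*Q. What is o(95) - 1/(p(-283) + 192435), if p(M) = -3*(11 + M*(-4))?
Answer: 5117337449/189006 ≈ 27075.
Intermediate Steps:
p(M) = -33 + 12*M (p(M) = -3*(11 - 4*M) = -33 + 12*M)
o(Q) = 3*Q² (o(Q) = (3*Q)*Q = 3*Q²)
o(95) - 1/(p(-283) + 192435) = 3*95² - 1/((-33 + 12*(-283)) + 192435) = 3*9025 - 1/((-33 - 3396) + 192435) = 27075 - 1/(-3429 + 192435) = 27075 - 1/189006 = 5117337449/189006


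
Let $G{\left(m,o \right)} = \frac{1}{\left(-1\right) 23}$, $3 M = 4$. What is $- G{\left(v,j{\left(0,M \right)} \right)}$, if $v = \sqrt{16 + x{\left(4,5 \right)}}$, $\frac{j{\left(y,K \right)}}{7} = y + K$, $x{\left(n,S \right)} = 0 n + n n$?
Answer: $\frac{1}{23} \approx 0.043478$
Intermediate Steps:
$M = \frac{4}{3}$ ($M = \frac{1}{3} \cdot 4 = \frac{4}{3} \approx 1.3333$)
$x{\left(n,S \right)} = n^{2}$ ($x{\left(n,S \right)} = 0 + n^{2} = n^{2}$)
$j{\left(y,K \right)} = 7 K + 7 y$ ($j{\left(y,K \right)} = 7 \left(y + K\right) = 7 \left(K + y\right) = 7 K + 7 y$)
$v = 4 \sqrt{2}$ ($v = \sqrt{16 + 4^{2}} = \sqrt{16 + 16} = \sqrt{32} = 4 \sqrt{2} \approx 5.6569$)
$G{\left(m,o \right)} = - \frac{1}{23}$ ($G{\left(m,o \right)} = \frac{1}{-23} = - \frac{1}{23}$)
$- G{\left(v,j{\left(0,M \right)} \right)} = \left(-1\right) \left(- \frac{1}{23}\right) = \frac{1}{23}$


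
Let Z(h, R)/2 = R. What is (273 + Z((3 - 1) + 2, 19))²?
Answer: 96721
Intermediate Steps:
Z(h, R) = 2*R
(273 + Z((3 - 1) + 2, 19))² = (273 + 2*19)² = (273 + 38)² = 311² = 96721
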